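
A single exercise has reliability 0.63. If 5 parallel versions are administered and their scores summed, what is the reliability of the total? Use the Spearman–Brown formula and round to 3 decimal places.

0.895

ρ_k = kρ / (1 + (k−1)ρ) = 5·0.63 / (1 + 4·0.63) = 3.150 / 3.520 = 0.895.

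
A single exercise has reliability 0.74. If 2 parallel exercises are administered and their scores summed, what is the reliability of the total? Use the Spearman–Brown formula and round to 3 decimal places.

0.851

ρ_k = kρ / (1 + (k−1)ρ) = 2·0.74 / (1 + 1·0.74) = 1.480 / 1.740 = 0.851.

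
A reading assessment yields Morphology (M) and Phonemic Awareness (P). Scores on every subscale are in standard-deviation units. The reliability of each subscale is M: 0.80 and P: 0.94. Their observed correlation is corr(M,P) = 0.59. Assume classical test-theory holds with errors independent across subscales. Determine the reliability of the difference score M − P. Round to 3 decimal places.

Var(M−P) = 1 + 1 − 2·0.59 = 2 − 1.18 = 0.82.
With uncorrelated errors the cross-covariances are all true-score covariance, so they carry over unchanged; only the diagonal terms shrink to ρᵢσᵢ².
True-score variance = [0.80 + 0.94] − 1.18 = 1.74 − 1.18 = 0.56.
Reliability = 0.56 / 0.82 = 0.683.

0.683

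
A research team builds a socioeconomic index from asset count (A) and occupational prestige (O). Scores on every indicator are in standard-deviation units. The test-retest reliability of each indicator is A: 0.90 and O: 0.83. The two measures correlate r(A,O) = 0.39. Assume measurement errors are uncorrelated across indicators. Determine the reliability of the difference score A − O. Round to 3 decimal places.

Var(A−O) = 1 + 1 − 2·0.39 = 2 − 0.78 = 1.22.
With uncorrelated errors the cross-covariances are all true-score covariance, so they carry over unchanged; only the diagonal terms shrink to ρᵢσᵢ².
True-score variance = [0.90 + 0.83] − 0.78 = 1.73 − 0.78 = 0.95.
Reliability = 0.95 / 1.22 = 0.779.

0.779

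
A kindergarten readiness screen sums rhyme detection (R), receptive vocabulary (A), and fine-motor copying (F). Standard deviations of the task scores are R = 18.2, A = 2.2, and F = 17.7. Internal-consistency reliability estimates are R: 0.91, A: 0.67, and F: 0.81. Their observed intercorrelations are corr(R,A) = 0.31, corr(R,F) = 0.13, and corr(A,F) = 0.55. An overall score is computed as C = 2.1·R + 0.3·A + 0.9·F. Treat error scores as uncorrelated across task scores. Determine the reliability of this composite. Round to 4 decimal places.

0.9054

Var(C) = 2.1²·18.2² + 0.3²·2.2² + 0.9²·17.7² + 2·[0.63·18.2·2.2·0.31 + 1.89·18.2·17.7·0.13 + 0.27·2.2·17.7·0.55] = 1714.97 + 185.504 = 1900.47.
Because errors are independent across components, Cov(Tᵢ,Tⱼ) = Cov(Xᵢ,Xⱼ); the off-diagonal part of the true-score variance is the same as above.
True-score variance = [2.1²·18.2²·0.91 + 0.3²·2.2²·0.67 + 0.9²·17.7²·0.81] + 185.504 = 1535.14 + 185.504 = 1720.65.
Reliability = 1720.65 / 1900.47 = 0.9054.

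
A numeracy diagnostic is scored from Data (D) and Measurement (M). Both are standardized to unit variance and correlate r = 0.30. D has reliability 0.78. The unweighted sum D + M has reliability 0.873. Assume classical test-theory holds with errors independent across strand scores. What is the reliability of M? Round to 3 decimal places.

0.890

Var(D+M) = 2 + 2·0.30 = 2.600.
True-score variance = ρ_D + ρ_M + 2·0.30, so 0.873 = (0.78 + ρ_M + 0.60) / 2.600.
ρ_M = 0.873·2.600 − 0.78 − 0.60 = 0.890.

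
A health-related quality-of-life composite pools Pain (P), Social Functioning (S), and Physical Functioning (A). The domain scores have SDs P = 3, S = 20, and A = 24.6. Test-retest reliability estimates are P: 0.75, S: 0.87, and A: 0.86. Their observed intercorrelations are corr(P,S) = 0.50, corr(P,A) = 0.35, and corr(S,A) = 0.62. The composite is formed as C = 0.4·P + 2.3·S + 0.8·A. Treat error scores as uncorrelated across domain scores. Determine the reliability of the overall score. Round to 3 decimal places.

0.911

Var(C) = 0.4²·3² + 2.3²·20² + 0.8²·24.6² + 2·[0.92·3·20·0.50 + 0.32·3·24.6·0.35 + 1.84·20·24.6·0.62] = 2504.74 + 1194.28 = 3699.02.
With uncorrelated errors the cross-covariances are all true-score covariance, so they carry over unchanged; only the diagonal terms shrink to ρᵢσᵢ².
True-score variance = [0.4²·3²·0.75 + 2.3²·20²·0.87 + 0.8²·24.6²·0.86] + 1194.28 = 2175.08 + 1194.28 = 3369.36.
Reliability = 3369.36 / 3699.02 = 0.911.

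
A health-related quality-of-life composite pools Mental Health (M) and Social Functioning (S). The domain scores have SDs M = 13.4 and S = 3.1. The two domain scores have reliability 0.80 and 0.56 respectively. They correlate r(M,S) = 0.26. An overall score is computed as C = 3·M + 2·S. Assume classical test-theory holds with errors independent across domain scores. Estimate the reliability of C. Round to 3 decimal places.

Var(C) = 3²·13.4² + 2²·3.1² + 2·[6·13.4·3.1·0.26] = 1654.48 + 129.605 = 1784.08.
With uncorrelated errors the cross-covariances are all true-score covariance, so they carry over unchanged; only the diagonal terms shrink to ρᵢσᵢ².
True-score variance = [3²·13.4²·0.80 + 2²·3.1²·0.56] + 129.605 = 1314.36 + 129.605 = 1443.96.
Reliability = 1443.96 / 1784.08 = 0.809.

0.809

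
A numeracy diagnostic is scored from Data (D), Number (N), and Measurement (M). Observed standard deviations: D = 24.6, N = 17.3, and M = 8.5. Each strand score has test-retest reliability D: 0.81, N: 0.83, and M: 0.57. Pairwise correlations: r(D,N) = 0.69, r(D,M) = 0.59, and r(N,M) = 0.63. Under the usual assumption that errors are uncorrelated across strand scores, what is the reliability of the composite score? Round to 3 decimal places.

Var(D+N+M) = 24.6² + 17.3² + 8.5² + 2·[24.6·17.3·0.69 + 24.6·8.5·0.59 + 17.3·8.5·0.63] = 976.7 + 1019.32 = 1996.02.
With uncorrelated errors the cross-covariances are all true-score covariance, so they carry over unchanged; only the diagonal terms shrink to ρᵢσᵢ².
True-score variance = [24.6²·0.81 + 17.3²·0.83 + 8.5²·0.57] + 1019.32 = 779.773 + 1019.32 = 1799.09.
Reliability = 1799.09 / 1996.02 = 0.901.

0.901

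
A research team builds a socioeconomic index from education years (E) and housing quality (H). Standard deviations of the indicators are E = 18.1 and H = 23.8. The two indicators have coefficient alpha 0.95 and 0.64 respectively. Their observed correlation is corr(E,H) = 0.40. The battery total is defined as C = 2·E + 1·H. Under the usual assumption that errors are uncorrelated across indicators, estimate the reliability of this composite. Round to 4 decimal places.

0.8950

Var(C) = 2²·18.1² + 23.8² + 2·[2·18.1·23.8·0.40] = 1876.88 + 689.248 = 2566.13.
Under uncorrelated errors the observed covariances equal the true-score covariances, so only the own-variance terms attenuate.
True-score variance = [2²·18.1²·0.95 + 23.8²·0.64] + 689.248 = 1607.44 + 689.248 = 2296.69.
Reliability = 2296.69 / 2566.13 = 0.8950.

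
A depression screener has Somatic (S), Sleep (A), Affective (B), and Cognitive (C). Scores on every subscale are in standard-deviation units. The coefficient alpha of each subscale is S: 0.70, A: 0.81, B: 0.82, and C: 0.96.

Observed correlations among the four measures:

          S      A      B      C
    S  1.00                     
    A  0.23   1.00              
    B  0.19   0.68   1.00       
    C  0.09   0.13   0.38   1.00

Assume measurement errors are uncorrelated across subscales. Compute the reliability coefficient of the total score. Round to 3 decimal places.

Var(S+A+B+C) = 4 + 2·[0.23 + 0.19 + 0.09 + 0.68 + 0.13 + 0.38] = 4 + 3.4 = 7.4.
Under uncorrelated errors the observed covariances equal the true-score covariances, so only the own-variance terms attenuate.
True-score variance = [0.70 + 0.81 + 0.82 + 0.96] + 3.4 = 3.29 + 3.4 = 6.69.
Reliability = 6.69 / 7.4 = 0.904.

0.904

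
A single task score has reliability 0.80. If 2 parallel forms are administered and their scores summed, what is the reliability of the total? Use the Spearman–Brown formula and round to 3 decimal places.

ρ_k = kρ / (1 + (k−1)ρ) = 2·0.80 / (1 + 1·0.80) = 1.600 / 1.800 = 0.889.

0.889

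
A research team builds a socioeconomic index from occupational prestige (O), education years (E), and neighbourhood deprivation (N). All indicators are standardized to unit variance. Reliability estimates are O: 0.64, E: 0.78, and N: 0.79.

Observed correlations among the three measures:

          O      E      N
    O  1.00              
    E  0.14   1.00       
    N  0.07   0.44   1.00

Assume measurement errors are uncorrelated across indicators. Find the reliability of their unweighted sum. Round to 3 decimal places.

0.816

Var(O+E+N) = 3 + 2·[0.14 + 0.07 + 0.44] = 3 + 1.3 = 4.3.
Under uncorrelated errors the observed covariances equal the true-score covariances, so only the own-variance terms attenuate.
True-score variance = [0.64 + 0.78 + 0.79] + 1.3 = 2.21 + 1.3 = 3.51.
Reliability = 3.51 / 4.3 = 0.816.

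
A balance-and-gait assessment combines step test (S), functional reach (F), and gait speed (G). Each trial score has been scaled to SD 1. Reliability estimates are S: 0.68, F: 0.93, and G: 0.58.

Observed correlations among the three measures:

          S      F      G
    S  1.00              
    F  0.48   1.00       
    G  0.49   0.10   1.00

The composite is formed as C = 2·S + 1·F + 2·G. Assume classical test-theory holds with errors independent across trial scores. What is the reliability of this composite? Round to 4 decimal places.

Var(C) = 2² + 1 + 2² + 2·[2·0.48 + 4·0.49 + 2·0.10] = 9 + 6.24 = 15.24.
Because errors are independent across components, Cov(Tᵢ,Tⱼ) = Cov(Xᵢ,Xⱼ); the off-diagonal part of the true-score variance is the same as above.
True-score variance = [2²·0.68 + 0.93 + 2²·0.58] + 6.24 = 5.97 + 6.24 = 12.21.
Reliability = 12.21 / 15.24 = 0.8012.

0.8012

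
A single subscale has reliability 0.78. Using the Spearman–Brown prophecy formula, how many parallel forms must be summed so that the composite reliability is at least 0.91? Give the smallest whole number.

k ≥ ρ*(1−ρ₁)/(ρ₁(1−ρ*)) = 0.91·0.22 / (0.78·0.09) = 2.852.
Smallest integer k = 3.

3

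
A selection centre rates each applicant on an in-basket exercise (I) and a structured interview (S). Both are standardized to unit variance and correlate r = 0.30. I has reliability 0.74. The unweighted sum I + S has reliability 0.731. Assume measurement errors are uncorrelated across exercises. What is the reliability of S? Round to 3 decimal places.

Var(I+S) = 2 + 2·0.30 = 2.600.
True-score variance = ρ_I + ρ_S + 2·0.30, so 0.731 = (0.74 + ρ_S + 0.60) / 2.600.
ρ_S = 0.731·2.600 − 0.74 − 0.60 = 0.561.

0.561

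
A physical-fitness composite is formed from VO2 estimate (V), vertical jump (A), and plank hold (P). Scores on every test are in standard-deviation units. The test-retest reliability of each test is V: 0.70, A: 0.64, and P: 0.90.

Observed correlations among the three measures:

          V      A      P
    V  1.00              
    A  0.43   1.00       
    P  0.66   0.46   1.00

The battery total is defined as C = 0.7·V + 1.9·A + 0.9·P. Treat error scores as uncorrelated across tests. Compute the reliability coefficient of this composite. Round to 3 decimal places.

Var(C) = 0.7² + 1.9² + 0.9² + 2·[1.33·0.43 + 0.63·0.66 + 1.71·0.46] = 4.91 + 3.5486 = 8.4586.
Because errors are independent across components, Cov(Tᵢ,Tⱼ) = Cov(Xᵢ,Xⱼ); the off-diagonal part of the true-score variance is the same as above.
True-score variance = [0.7²·0.70 + 1.9²·0.64 + 0.9²·0.90] + 3.5486 = 3.3824 + 3.5486 = 6.931.
Reliability = 6.931 / 8.4586 = 0.819.

0.819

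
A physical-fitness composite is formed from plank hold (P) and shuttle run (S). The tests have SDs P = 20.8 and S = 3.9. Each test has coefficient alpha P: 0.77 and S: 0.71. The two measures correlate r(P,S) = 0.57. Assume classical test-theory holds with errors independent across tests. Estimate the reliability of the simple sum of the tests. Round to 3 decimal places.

0.808

Var(P+S) = 20.8² + 3.9² + 2·[20.8·3.9·0.57] = 447.85 + 92.4768 = 540.327.
With uncorrelated errors the cross-covariances are all true-score covariance, so they carry over unchanged; only the diagonal terms shrink to ρᵢσᵢ².
True-score variance = [20.8²·0.77 + 3.9²·0.71] + 92.4768 = 343.932 + 92.4768 = 436.409.
Reliability = 436.409 / 540.327 = 0.808.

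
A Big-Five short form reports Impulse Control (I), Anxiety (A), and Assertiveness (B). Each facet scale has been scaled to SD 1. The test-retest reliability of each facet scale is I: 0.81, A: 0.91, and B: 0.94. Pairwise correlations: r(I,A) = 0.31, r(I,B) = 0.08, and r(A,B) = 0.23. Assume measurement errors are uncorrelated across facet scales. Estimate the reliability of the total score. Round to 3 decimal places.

Var(I+A+B) = 3 + 2·[0.31 + 0.08 + 0.23] = 3 + 1.24 = 4.24.
Because errors are independent across components, Cov(Tᵢ,Tⱼ) = Cov(Xᵢ,Xⱼ); the off-diagonal part of the true-score variance is the same as above.
True-score variance = [0.81 + 0.91 + 0.94] + 1.24 = 2.66 + 1.24 = 3.9.
Reliability = 3.9 / 4.24 = 0.920.

0.920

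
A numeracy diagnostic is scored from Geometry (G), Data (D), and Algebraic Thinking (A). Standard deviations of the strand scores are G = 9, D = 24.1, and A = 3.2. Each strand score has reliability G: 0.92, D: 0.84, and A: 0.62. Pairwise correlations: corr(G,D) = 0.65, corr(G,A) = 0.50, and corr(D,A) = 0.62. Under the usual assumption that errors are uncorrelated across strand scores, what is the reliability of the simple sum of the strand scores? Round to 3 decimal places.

Var(G+D+A) = 9² + 24.1² + 3.2² + 2·[9·24.1·0.65 + 9·3.2·0.50 + 24.1·3.2·0.62] = 672.05 + 406.399 = 1078.45.
Because errors are independent across components, Cov(Tᵢ,Tⱼ) = Cov(Xᵢ,Xⱼ); the off-diagonal part of the true-score variance is the same as above.
True-score variance = [9²·0.92 + 24.1²·0.84 + 3.2²·0.62] + 406.399 = 568.749 + 406.399 = 975.148.
Reliability = 975.148 / 1078.45 = 0.904.

0.904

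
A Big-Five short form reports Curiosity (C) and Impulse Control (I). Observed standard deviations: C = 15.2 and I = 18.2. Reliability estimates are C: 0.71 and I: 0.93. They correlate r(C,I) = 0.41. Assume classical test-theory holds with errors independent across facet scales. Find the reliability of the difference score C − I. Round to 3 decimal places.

0.731

Var(C−I) = 15.2² + 18.2² − 2·15.2·18.2·0.41 = 562.28 − 226.845 = 335.435.
Because errors are independent across components, Cov(Tᵢ,Tⱼ) = Cov(Xᵢ,Xⱼ); the off-diagonal part of the true-score variance is the same as above.
True-score variance = [15.2²·0.71 + 18.2²·0.93] − 226.845 = 472.092 − 226.845 = 245.247.
Reliability = 245.247 / 335.435 = 0.731.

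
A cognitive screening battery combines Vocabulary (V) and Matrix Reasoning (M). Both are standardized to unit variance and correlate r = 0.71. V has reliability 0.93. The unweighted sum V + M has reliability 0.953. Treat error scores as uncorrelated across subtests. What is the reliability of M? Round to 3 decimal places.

0.909

Var(V+M) = 2 + 2·0.71 = 3.420.
True-score variance = ρ_V + ρ_M + 2·0.71, so 0.953 = (0.93 + ρ_M + 1.42) / 3.420.
ρ_M = 0.953·3.420 − 0.93 − 1.42 = 0.909.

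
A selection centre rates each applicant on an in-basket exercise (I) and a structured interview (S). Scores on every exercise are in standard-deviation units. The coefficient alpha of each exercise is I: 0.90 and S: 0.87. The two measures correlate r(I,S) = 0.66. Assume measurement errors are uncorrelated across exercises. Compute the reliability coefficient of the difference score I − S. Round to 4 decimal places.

Var(I−S) = 1 + 1 − 2·0.66 = 2 − 1.32 = 0.68.
With uncorrelated errors the cross-covariances are all true-score covariance, so they carry over unchanged; only the diagonal terms shrink to ρᵢσᵢ².
True-score variance = [0.90 + 0.87] − 1.32 = 1.77 − 1.32 = 0.45.
Reliability = 0.45 / 0.68 = 0.6618.

0.6618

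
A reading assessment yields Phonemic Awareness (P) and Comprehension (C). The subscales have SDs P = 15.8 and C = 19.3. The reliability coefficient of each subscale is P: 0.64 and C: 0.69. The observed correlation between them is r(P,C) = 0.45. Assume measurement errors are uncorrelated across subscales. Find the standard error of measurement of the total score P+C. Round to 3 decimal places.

14.330

Var(total) = 622.13 + 274.446 = 896.576.
True-score variance = 416.788 + 274.446 = 691.234, so reliability = 0.7710.
Error variance = 896.576 − 691.234 = 205.342; SEM = √205.342 = 14.330.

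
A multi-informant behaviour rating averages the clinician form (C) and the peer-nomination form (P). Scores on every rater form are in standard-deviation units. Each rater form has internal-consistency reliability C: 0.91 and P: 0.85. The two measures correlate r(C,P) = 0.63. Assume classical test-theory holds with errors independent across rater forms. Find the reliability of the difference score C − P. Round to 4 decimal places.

0.6757

Var(C−P) = 1 + 1 − 2·0.63 = 2 − 1.26 = 0.74.
Under uncorrelated errors the observed covariances equal the true-score covariances, so only the own-variance terms attenuate.
True-score variance = [0.91 + 0.85] − 1.26 = 1.76 − 1.26 = 0.5.
Reliability = 0.5 / 0.74 = 0.6757.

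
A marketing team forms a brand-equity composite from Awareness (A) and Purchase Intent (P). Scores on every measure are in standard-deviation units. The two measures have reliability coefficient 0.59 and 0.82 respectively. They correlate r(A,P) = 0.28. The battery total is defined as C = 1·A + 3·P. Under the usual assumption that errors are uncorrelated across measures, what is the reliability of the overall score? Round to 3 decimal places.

Var(C) = 1 + 3² + 2·[3·0.28] = 10 + 1.68 = 11.68.
With uncorrelated errors the cross-covariances are all true-score covariance, so they carry over unchanged; only the diagonal terms shrink to ρᵢσᵢ².
True-score variance = [0.59 + 3²·0.82] + 1.68 = 7.97 + 1.68 = 9.65.
Reliability = 9.65 / 11.68 = 0.826.

0.826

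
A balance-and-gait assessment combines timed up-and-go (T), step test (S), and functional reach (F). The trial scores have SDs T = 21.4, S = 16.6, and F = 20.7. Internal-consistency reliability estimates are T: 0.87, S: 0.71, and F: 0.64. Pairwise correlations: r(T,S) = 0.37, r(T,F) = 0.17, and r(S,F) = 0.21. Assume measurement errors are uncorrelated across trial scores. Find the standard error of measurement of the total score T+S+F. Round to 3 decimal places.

17.138

Var(total) = 1162.01 + 557.811 = 1719.82.
True-score variance = 868.306 + 557.811 = 1426.12, so reliability = 0.8292.
Error variance = 1719.82 − 1426.12 = 293.704; SEM = √293.704 = 17.138.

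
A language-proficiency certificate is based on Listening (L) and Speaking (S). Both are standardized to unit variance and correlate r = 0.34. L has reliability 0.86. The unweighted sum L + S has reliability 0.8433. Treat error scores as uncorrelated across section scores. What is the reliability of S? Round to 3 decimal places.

Var(L+S) = 2 + 2·0.34 = 2.680.
True-score variance = ρ_L + ρ_S + 2·0.34, so 0.8433 = (0.86 + ρ_S + 0.68) / 2.680.
ρ_S = 0.8433·2.680 − 0.86 − 0.68 = 0.720.

0.720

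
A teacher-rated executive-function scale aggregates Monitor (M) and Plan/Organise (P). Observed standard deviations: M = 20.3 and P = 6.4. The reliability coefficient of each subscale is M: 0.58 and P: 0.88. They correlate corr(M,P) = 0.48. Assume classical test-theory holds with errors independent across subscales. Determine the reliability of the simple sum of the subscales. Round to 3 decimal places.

Var(M+P) = 20.3² + 6.4² + 2·[20.3·6.4·0.48] = 453.05 + 124.723 = 577.773.
Because errors are independent across components, Cov(Tᵢ,Tⱼ) = Cov(Xᵢ,Xⱼ); the off-diagonal part of the true-score variance is the same as above.
True-score variance = [20.3²·0.58 + 6.4²·0.88] + 124.723 = 275.057 + 124.723 = 399.78.
Reliability = 399.78 / 577.773 = 0.692.

0.692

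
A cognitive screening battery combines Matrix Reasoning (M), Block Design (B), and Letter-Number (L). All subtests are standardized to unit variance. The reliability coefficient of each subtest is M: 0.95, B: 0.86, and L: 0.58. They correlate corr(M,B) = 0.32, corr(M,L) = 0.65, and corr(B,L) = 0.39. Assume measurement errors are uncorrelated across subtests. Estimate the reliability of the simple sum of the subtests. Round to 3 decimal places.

0.893

Var(M+B+L) = 3 + 2·[0.32 + 0.65 + 0.39] = 3 + 2.72 = 5.72.
Because errors are independent across components, Cov(Tᵢ,Tⱼ) = Cov(Xᵢ,Xⱼ); the off-diagonal part of the true-score variance is the same as above.
True-score variance = [0.95 + 0.86 + 0.58] + 2.72 = 2.39 + 2.72 = 5.11.
Reliability = 5.11 / 5.72 = 0.893.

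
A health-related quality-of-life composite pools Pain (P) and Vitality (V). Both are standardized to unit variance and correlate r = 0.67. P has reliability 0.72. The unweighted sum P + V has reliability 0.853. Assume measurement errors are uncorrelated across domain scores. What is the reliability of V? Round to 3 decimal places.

Var(P+V) = 2 + 2·0.67 = 3.340.
True-score variance = ρ_P + ρ_V + 2·0.67, so 0.853 = (0.72 + ρ_V + 1.34) / 3.340.
ρ_V = 0.853·3.340 − 0.72 − 1.34 = 0.789.

0.789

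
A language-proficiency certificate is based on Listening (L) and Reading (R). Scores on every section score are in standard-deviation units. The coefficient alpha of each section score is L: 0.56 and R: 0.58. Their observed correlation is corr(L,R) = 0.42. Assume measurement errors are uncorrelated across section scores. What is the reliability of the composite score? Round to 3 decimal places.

Var(L+R) = 2 + 2·[0.42] = 2 + 0.84 = 2.84.
With uncorrelated errors the cross-covariances are all true-score covariance, so they carry over unchanged; only the diagonal terms shrink to ρᵢσᵢ².
True-score variance = [0.56 + 0.58] + 0.84 = 1.14 + 0.84 = 1.98.
Reliability = 1.98 / 2.84 = 0.697.

0.697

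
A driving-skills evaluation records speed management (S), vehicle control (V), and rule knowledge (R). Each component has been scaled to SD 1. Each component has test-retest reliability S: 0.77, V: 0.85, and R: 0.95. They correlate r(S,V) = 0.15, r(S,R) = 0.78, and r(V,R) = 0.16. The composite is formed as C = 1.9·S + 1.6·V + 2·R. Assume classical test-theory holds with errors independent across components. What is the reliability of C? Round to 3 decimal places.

0.922

Var(C) = 1.9² + 1.6² + 2² + 2·[3.04·0.15 + 3.8·0.78 + 3.2·0.16] = 10.17 + 7.864 = 18.034.
Under uncorrelated errors the observed covariances equal the true-score covariances, so only the own-variance terms attenuate.
True-score variance = [1.9²·0.77 + 1.6²·0.85 + 2²·0.95] + 7.864 = 8.7557 + 7.864 = 16.6197.
Reliability = 16.6197 / 18.034 = 0.922.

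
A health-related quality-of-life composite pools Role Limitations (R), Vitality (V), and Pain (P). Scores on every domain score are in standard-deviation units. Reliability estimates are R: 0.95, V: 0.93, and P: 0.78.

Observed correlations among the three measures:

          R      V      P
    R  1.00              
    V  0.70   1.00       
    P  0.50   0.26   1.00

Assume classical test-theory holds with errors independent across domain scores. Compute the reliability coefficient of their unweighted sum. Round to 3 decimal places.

0.943

Var(R+V+P) = 3 + 2·[0.70 + 0.50 + 0.26] = 3 + 2.92 = 5.92.
Under uncorrelated errors the observed covariances equal the true-score covariances, so only the own-variance terms attenuate.
True-score variance = [0.95 + 0.93 + 0.78] + 2.92 = 2.66 + 2.92 = 5.58.
Reliability = 5.58 / 5.92 = 0.943.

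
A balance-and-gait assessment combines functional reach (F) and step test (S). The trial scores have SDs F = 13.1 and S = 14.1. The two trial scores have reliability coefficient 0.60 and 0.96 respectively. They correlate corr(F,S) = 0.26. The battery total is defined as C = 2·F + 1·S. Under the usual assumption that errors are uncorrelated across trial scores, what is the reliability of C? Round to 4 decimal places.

0.7378

Var(C) = 2²·13.1² + 14.1² + 2·[2·13.1·14.1·0.26] = 885.25 + 192.098 = 1077.35.
With uncorrelated errors the cross-covariances are all true-score covariance, so they carry over unchanged; only the diagonal terms shrink to ρᵢσᵢ².
True-score variance = [2²·13.1²·0.60 + 14.1²·0.96] + 192.098 = 602.722 + 192.098 = 794.82.
Reliability = 794.82 / 1077.35 = 0.7378.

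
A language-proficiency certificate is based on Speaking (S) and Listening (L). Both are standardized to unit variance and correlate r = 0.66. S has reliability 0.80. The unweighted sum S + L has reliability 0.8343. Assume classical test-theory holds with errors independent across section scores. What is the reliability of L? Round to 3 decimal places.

Var(S+L) = 2 + 2·0.66 = 3.320.
True-score variance = ρ_S + ρ_L + 2·0.66, so 0.8343 = (0.80 + ρ_L + 1.32) / 3.320.
ρ_L = 0.8343·3.320 − 0.80 − 1.32 = 0.650.

0.650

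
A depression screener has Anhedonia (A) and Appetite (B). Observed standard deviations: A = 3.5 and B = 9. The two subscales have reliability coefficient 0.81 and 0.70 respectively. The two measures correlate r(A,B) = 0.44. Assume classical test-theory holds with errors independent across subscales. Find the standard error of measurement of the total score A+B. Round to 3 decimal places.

Var(total) = 93.25 + 27.72 = 120.97.
True-score variance = 66.6225 + 27.72 = 94.3425, so reliability = 0.7799.
Error variance = 120.97 − 94.3425 = 26.6275; SEM = √26.6275 = 5.160.

5.160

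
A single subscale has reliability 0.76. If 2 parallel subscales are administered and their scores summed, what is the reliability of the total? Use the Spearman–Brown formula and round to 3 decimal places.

ρ_k = kρ / (1 + (k−1)ρ) = 2·0.76 / (1 + 1·0.76) = 1.520 / 1.760 = 0.864.

0.864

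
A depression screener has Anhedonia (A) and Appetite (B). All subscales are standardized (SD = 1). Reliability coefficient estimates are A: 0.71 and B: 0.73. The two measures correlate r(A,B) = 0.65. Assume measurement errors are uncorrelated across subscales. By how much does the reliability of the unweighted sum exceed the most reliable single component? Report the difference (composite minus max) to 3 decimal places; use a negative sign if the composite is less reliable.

0.100

Var(sum) = 2 + 1.3 = 3.3; true-score variance = 1.44 + 1.3 = 2.74; composite reliability = 0.8303.
Max component reliability = 0.7300.
Difference = 0.8303 − 0.7300 = 0.100.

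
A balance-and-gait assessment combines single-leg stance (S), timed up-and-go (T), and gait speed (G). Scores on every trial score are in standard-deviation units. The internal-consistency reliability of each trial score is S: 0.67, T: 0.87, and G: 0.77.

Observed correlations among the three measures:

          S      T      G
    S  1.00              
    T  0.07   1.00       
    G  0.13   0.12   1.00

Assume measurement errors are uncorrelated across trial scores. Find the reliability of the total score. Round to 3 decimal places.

0.810

Var(S+T+G) = 3 + 2·[0.07 + 0.13 + 0.12] = 3 + 0.64 = 3.64.
Under uncorrelated errors the observed covariances equal the true-score covariances, so only the own-variance terms attenuate.
True-score variance = [0.67 + 0.87 + 0.77] + 0.64 = 2.31 + 0.64 = 2.95.
Reliability = 2.95 / 3.64 = 0.810.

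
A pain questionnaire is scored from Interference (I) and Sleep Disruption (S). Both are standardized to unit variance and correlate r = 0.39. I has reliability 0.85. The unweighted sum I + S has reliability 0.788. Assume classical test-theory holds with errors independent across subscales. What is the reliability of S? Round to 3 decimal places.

Var(I+S) = 2 + 2·0.39 = 2.780.
True-score variance = ρ_I + ρ_S + 2·0.39, so 0.788 = (0.85 + ρ_S + 0.78) / 2.780.
ρ_S = 0.788·2.780 − 0.85 − 0.78 = 0.561.

0.561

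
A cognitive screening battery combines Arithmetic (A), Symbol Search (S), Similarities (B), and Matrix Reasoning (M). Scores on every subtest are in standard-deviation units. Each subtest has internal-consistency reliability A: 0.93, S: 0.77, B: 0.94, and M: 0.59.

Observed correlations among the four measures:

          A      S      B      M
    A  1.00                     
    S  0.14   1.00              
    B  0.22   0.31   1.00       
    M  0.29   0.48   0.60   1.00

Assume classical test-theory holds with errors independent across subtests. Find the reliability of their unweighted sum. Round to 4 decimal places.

Var(A+S+B+M) = 4 + 2·[0.14 + 0.22 + 0.29 + 0.31 + 0.48 + 0.60] = 4 + 4.08 = 8.08.
Under uncorrelated errors the observed covariances equal the true-score covariances, so only the own-variance terms attenuate.
True-score variance = [0.93 + 0.77 + 0.94 + 0.59] + 4.08 = 3.23 + 4.08 = 7.31.
Reliability = 7.31 / 8.08 = 0.9047.

0.9047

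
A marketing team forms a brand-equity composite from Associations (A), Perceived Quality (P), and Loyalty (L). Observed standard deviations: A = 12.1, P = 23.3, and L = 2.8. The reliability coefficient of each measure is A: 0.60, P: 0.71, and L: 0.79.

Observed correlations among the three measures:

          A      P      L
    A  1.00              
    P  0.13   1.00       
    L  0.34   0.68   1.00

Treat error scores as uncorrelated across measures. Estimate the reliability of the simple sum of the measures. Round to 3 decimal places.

Var(A+P+L) = 12.1² + 23.3² + 2.8² + 2·[12.1·23.3·0.13 + 12.1·2.8·0.34 + 23.3·2.8·0.68] = 697.14 + 185.067 = 882.207.
Because errors are independent across components, Cov(Tᵢ,Tⱼ) = Cov(Xᵢ,Xⱼ); the off-diagonal part of the true-score variance is the same as above.
True-score variance = [12.1²·0.60 + 23.3²·0.71 + 2.8²·0.79] + 185.067 = 479.491 + 185.067 = 664.558.
Reliability = 664.558 / 882.207 = 0.753.

0.753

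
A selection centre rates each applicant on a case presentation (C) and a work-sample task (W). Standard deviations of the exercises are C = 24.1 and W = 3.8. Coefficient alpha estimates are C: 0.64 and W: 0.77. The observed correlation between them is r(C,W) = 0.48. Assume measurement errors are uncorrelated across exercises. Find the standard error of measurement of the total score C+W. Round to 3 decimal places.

Var(total) = 595.25 + 87.9168 = 683.167.
True-score variance = 382.837 + 87.9168 = 470.754, so reliability = 0.6891.
Error variance = 683.167 − 470.754 = 212.413; SEM = √212.413 = 14.574.

14.574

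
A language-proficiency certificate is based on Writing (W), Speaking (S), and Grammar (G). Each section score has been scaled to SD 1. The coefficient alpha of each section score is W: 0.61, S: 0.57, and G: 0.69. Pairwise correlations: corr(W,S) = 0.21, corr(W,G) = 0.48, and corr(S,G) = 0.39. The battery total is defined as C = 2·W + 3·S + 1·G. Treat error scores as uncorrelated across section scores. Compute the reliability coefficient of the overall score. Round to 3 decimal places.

0.724

Var(C) = 2² + 3² + 1 + 2·[6·0.21 + 2·0.48 + 3·0.39] = 14 + 6.78 = 20.78.
Under uncorrelated errors the observed covariances equal the true-score covariances, so only the own-variance terms attenuate.
True-score variance = [2²·0.61 + 3²·0.57 + 0.69] + 6.78 = 8.26 + 6.78 = 15.04.
Reliability = 15.04 / 20.78 = 0.724.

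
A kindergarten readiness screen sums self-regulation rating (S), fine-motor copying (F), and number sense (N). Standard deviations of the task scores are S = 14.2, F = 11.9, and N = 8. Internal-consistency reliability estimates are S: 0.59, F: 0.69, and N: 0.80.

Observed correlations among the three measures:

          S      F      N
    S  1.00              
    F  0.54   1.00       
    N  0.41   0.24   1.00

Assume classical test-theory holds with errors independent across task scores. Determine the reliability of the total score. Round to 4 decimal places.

Var(S+F+N) = 14.2² + 11.9² + 8² + 2·[14.2·11.9·0.54 + 14.2·8·0.41 + 11.9·8·0.24] = 407.25 + 321.346 = 728.596.
Because errors are independent across components, Cov(Tᵢ,Tⱼ) = Cov(Xᵢ,Xⱼ); the off-diagonal part of the true-score variance is the same as above.
True-score variance = [14.2²·0.59 + 11.9²·0.69 + 8²·0.80] + 321.346 = 267.878 + 321.346 = 589.225.
Reliability = 589.225 / 728.596 = 0.8087.

0.8087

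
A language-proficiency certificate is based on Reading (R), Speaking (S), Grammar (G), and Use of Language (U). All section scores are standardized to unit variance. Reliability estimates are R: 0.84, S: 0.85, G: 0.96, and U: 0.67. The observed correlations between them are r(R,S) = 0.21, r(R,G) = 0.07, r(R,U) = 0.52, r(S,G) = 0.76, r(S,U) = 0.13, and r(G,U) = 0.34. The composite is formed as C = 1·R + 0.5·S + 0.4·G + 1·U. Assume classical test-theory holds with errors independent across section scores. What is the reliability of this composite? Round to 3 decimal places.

Var(C) = 1 + 0.5² + 0.4² + 1 + 2·[0.5·0.21 + 0.4·0.07 + 0.52 + 0.2·0.76 + 0.5·0.13 + 0.4·0.34] = 2.41 + 2.012 = 4.422.
With uncorrelated errors the cross-covariances are all true-score covariance, so they carry over unchanged; only the diagonal terms shrink to ρᵢσᵢ².
True-score variance = [0.84 + 0.5²·0.85 + 0.4²·0.96 + 0.67] + 2.012 = 1.8761 + 2.012 = 3.8881.
Reliability = 3.8881 / 4.422 = 0.879.

0.879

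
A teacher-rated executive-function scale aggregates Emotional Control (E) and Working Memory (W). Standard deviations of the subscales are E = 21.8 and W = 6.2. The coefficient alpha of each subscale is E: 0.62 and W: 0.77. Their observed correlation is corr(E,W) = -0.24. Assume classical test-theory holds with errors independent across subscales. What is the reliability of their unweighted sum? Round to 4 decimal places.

Var(E+W) = 21.8² + 6.2² + 2·[21.8·6.2·(-0.24)] = 513.68 − 64.8768 = 448.803.
Under uncorrelated errors the observed covariances equal the true-score covariances, so only the own-variance terms attenuate.
True-score variance = [21.8²·0.62 + 6.2²·0.77] − 64.8768 = 324.248 − 64.8768 = 259.371.
Reliability = 259.371 / 448.803 = 0.5779.

0.5779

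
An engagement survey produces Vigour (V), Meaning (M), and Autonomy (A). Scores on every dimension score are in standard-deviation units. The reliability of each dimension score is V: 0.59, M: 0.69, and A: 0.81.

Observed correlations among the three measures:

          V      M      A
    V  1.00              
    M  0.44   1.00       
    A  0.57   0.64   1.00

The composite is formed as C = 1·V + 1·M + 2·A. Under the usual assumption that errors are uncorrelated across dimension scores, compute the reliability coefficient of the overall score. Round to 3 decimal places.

Var(C) = 1 + 1 + 2² + 2·[0.44 + 2·0.57 + 2·0.64] = 6 + 5.72 = 11.72.
Under uncorrelated errors the observed covariances equal the true-score covariances, so only the own-variance terms attenuate.
True-score variance = [0.59 + 0.69 + 2²·0.81] + 5.72 = 4.52 + 5.72 = 10.24.
Reliability = 10.24 / 11.72 = 0.874.

0.874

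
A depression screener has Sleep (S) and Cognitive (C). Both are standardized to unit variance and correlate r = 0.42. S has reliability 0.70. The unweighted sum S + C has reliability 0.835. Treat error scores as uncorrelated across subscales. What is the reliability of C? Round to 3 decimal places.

Var(S+C) = 2 + 2·0.42 = 2.840.
True-score variance = ρ_S + ρ_C + 2·0.42, so 0.835 = (0.70 + ρ_C + 0.84) / 2.840.
ρ_C = 0.835·2.840 − 0.70 − 0.84 = 0.831.

0.831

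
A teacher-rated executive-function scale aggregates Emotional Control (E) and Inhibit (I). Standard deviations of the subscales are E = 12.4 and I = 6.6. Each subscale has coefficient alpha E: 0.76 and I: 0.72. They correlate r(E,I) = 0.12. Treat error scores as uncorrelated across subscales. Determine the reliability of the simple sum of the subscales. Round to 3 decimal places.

0.774

Var(E+I) = 12.4² + 6.6² + 2·[12.4·6.6·0.12] = 197.32 + 19.6416 = 216.962.
Because errors are independent across components, Cov(Tᵢ,Tⱼ) = Cov(Xᵢ,Xⱼ); the off-diagonal part of the true-score variance is the same as above.
True-score variance = [12.4²·0.76 + 6.6²·0.72] + 19.6416 = 148.221 + 19.6416 = 167.862.
Reliability = 167.862 / 216.962 = 0.774.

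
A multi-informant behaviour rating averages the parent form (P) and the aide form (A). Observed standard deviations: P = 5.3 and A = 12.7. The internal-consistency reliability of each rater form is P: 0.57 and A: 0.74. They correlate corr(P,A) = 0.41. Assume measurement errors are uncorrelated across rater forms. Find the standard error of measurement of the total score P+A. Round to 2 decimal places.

Var(total) = 189.38 + 55.1942 = 244.574.
True-score variance = 135.366 + 55.1942 = 190.56, so reliability = 0.7792.
Error variance = 244.574 − 190.56 = 54.0141; SEM = √54.0141 = 7.35.

7.35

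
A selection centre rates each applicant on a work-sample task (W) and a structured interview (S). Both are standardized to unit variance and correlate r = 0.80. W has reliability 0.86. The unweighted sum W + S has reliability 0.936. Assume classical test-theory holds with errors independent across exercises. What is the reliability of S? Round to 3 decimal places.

0.910

Var(W+S) = 2 + 2·0.80 = 3.600.
True-score variance = ρ_W + ρ_S + 2·0.80, so 0.936 = (0.86 + ρ_S + 1.60) / 3.600.
ρ_S = 0.936·3.600 − 0.86 − 1.60 = 0.910.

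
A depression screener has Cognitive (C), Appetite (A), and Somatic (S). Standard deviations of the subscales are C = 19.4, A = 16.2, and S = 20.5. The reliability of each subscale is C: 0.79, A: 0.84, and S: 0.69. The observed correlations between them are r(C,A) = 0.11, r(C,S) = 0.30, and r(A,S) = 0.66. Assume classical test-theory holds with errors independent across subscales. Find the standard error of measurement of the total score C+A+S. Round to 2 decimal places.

15.85

Var(total) = 1059.05 + 746.134 = 1805.18.
True-score variance = 807.746 + 746.134 = 1553.88, so reliability = 0.8608.
Error variance = 1805.18 − 1553.88 = 251.303; SEM = √251.303 = 15.85.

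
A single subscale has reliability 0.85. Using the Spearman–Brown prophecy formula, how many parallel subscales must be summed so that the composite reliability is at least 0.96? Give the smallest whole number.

5

k ≥ ρ*(1−ρ₁)/(ρ₁(1−ρ*)) = 0.96·0.15 / (0.85·0.04) = 4.235.
Smallest integer k = 5.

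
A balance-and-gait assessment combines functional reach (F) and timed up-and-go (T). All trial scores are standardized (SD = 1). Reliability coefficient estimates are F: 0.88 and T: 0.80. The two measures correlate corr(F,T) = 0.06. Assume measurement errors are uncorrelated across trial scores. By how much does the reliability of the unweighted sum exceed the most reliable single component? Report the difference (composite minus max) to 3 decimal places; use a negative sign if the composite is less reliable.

-0.031

Var(sum) = 2 + 0.12 = 2.12; true-score variance = 1.68 + 0.12 = 1.8; composite reliability = 0.8491.
Max component reliability = 0.8800.
Difference = 0.8491 − 0.8800 = -0.031.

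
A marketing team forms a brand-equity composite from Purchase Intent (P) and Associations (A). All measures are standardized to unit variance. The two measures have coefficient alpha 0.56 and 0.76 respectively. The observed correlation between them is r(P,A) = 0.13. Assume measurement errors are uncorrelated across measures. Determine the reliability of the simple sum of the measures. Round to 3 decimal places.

Var(P+A) = 2 + 2·[0.13] = 2 + 0.26 = 2.26.
With uncorrelated errors the cross-covariances are all true-score covariance, so they carry over unchanged; only the diagonal terms shrink to ρᵢσᵢ².
True-score variance = [0.56 + 0.76] + 0.26 = 1.32 + 0.26 = 1.58.
Reliability = 1.58 / 2.26 = 0.699.

0.699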